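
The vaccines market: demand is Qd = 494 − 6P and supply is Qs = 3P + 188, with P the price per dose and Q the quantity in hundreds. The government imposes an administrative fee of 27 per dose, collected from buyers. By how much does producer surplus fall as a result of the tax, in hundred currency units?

Before the tax: set 494 − 6P = 3P + 188 → P* = 34, Q* = 290.
With the tax collected from buyers, demand (in seller-price terms) shifts: Qd = 494 − 6(P + 27).
Solving gives Q = 236 with buyers paying 43 and sellers receiving 16 (the 27 wedge).
ΔPS is the trapezoid between Q = 236 and Q = 290 of height 18: ½ · (290 + 236) · 18 = 4734.

Producer surplus falls by 4734 hundred.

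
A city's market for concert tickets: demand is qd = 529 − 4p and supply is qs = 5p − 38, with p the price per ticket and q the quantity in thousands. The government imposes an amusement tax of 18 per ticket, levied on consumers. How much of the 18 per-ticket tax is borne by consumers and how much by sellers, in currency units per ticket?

Without the tax, 529 − 4p = 5p − 38 gives 9p = 567, so p* = 63 and q* = 277.
With the tax collected from consumers, demand (in seller-price terms) shifts: qd = 529 − 4(p + 18).
New equilibrium: consumers pay 73, sellers receive 55, q = 237. (Wedge: pb − ps = 18.)
Burden on consumers: 10; on sellers: 8. (They sum to 18.)

Consumers bear 10 per ticket; sellers bear 8 per ticket.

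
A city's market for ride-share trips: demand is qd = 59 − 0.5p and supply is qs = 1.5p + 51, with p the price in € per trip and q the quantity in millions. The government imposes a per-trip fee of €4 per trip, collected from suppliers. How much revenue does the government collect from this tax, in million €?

Tax revenue = €222 million.

Before the tax: set 59 − 0.5p = 1.5p + 51 → p* = €4, q* = 57.
With the tax collected from suppliers, supply shifts: qs = 1.5(p − 4) + 51.
Solving gives q = 55.5 with buyers paying €7 and suppliers receiving €3 (the €4 wedge).
Revenue = t · Q = 4 · 55.5 = €222.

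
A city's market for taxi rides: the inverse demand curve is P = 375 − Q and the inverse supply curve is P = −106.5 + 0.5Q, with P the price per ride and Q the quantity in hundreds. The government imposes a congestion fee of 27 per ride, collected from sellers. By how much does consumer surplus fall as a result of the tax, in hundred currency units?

Consumer surplus falls by 5616 hundred.

Rewrite in direct form: Qd = 375 − P and Qs = 2P + 213.
Without the tax, 375 − P = 2P + 213 gives 3P = 162, so P* = 54 and Q* = 321.
With the tax collected from sellers, supply shifts: Qs = 2(P − 27) + 213.
New equilibrium: consumers pay 72, sellers receive 45, Q = 303. (Wedge: Pb − Ps = 27.)
ΔCS is the trapezoid between Q = 303 and Q = 321 of height 18: ½ · (321 + 303) · 18 = 5616.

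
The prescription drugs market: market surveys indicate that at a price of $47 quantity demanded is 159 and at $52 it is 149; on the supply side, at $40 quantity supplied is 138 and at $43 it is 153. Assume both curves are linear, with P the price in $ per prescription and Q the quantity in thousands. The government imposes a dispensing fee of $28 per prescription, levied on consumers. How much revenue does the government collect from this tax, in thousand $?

Tax revenue = $3444 thousand.

Demand slope: (149 − 159)/(52 − 47) = -2, so Qd = 253 − 2P.
Supply slope: (153 − 138)/(43 − 40) = 5, so Qs = 5P − 62.
Before the tax: set 253 − 2P = 5P − 62 → P* = $45, Q* = 163.
With the tax collected from consumers, demand (in seller-price terms) shifts: Qd = 253 − 2(P + 28).
New equilibrium: consumers pay $65, producers receive $37, Q = 123. (Wedge: Pb − Ps = 28.)
Revenue = t · Q = 28 · 123 = $3444.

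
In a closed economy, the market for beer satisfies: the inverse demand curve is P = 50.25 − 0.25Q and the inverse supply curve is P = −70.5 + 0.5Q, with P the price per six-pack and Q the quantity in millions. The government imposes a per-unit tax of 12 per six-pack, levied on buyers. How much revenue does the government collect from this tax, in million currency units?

Inverting to Q(P) form: Qd = 201 − 4P; Qs = 2P + 141.
Before the tax: set 201 − 4P = 2P + 141 → P* = 10, Q* = 161.
With the tax collected from buyers, demand (in seller-price terms) shifts: Qd = 201 − 4(P + 12).
Solving gives Q = 145 with buyers paying 14 and sellers receiving 2 (the 12 wedge).
Revenue = t · Q = 12 · 145 = 1740.

Tax revenue = 1740 million.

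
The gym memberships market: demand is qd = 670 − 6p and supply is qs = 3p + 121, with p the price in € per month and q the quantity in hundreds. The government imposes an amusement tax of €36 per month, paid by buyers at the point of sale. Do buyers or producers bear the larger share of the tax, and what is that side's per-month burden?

Before the tax: set 670 − 6p = 3p + 121 → p* = €61, q* = 304.
With the tax collected from buyers, demand (in seller-price terms) shifts: qd = 670 − 6(p + 36).
Solving gives q = 232 with buyers paying €73 and producers receiving €37 (the €36 wedge).
Per-month burden: buyers €12, producers €24.
Producers take the larger share because supply is less price-elastic here (demand slope 6 vs supply slope 3).

Producers bear the larger share: €24 per month.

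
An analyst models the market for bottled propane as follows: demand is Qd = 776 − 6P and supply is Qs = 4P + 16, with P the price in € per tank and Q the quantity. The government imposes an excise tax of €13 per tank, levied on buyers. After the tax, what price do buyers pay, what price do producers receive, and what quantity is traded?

Buyers pay €81.2; producers receive €68.2; quantity = 288.8.

Before the tax: set 776 − 6P = 4P + 16 → P* = €76, Q* = 320.
With the tax collected from buyers, demand (in seller-price terms) shifts: Qd = 776 − 6(P + 13).
Solving gives Q = 288.8 with buyers paying €81.2 and producers receiving €68.2 (the €13 wedge).
The less price-elastic side of the market bears the larger share of a per-unit tax.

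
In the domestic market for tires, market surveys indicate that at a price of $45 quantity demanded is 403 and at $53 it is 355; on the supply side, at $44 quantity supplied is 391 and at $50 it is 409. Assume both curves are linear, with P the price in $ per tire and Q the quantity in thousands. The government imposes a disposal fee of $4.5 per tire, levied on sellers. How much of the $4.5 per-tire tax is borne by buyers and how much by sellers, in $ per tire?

Demand slope: (355 − 403)/(53 − 45) = -6, so Qd = 673 − 6P.
Supply slope: (409 − 391)/(50 − 44) = 3, so Qs = 3P + 259.
Before the tax: set 673 − 6P = 3P + 259 → P* = $46, Q* = 397.
With the tax collected from sellers, supply shifts: Qs = 3(P − 4.5) + 259.
Solving gives Q = 388 with buyers paying $47.5 and sellers receiving $43 (the $4.5 wedge).
Burden on buyers: $1.5; on sellers: $3. (They sum to $4.5.)

Buyers bear $1.5 per tire; sellers bear $3 per tire.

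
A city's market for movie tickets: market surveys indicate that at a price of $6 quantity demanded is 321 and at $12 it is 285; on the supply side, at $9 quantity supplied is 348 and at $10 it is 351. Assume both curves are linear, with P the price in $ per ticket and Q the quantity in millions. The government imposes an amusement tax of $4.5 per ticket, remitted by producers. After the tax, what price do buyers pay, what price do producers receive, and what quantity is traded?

Buyers pay $5.5; producers receive $1; quantity = 324.

Demand slope: (285 − 321)/(12 − 6) = -6, so Qd = 357 − 6P.
Supply slope: (351 − 348)/(10 − 9) = 3, so Qs = 3P + 321.
Before the tax: set 357 − 6P = 3P + 321 → P* = $4, Q* = 333.
With the tax collected from producers, supply shifts: Qs = 3(P − 4.5) + 321.
New equilibrium: buyers pay $5.5, producers receive $1, Q = 324. (Wedge: Pb − Ps = 4.5.)
The less price-elastic side of the market bears the larger share of a per-unit tax.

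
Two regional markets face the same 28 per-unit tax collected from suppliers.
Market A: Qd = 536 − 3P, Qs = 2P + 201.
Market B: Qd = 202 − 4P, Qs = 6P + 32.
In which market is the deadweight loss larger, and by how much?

Market A: pre-tax P* = 67, Q* = 335; post-tax Q = 301.4; deadweight loss = 470.4.
Market B: pre-tax P* = 17, Q* = 134; post-tax Q = 66.8; deadweight loss = 940.8.
Difference: 470.4 vs 940.8 → market B is larger by 470.4.

Market B, by 470.4.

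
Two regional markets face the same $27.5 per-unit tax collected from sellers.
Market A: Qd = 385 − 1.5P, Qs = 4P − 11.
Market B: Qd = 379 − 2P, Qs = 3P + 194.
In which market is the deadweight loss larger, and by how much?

Market A: pre-tax P* = $72, Q* = 277; post-tax Q = 247; deadweight loss = $412.5.
Market B: pre-tax P* = $37, Q* = 305; post-tax Q = 272; deadweight loss = $453.75.
Difference: $412.5 vs $453.75 → market B is larger by $41.25.

Market B, by $41.25.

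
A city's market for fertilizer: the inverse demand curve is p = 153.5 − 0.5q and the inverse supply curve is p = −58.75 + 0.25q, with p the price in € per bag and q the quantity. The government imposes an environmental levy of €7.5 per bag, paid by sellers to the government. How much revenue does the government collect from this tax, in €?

Tax revenue = €2047.5.

Inverting to q(p) form: qd = 307 − 2p; qs = 4p + 235.
Before the tax: set 307 − 2p = 4p + 235 → p* = €12, q* = 283.
With the tax collected from sellers, supply shifts: qs = 4(p − 7.5) + 235.
Solving gives q = 273 with consumers paying €17 and sellers receiving €9.5 (the €7.5 wedge).
Revenue = t · Q = 7.5 · 273 = €2047.5.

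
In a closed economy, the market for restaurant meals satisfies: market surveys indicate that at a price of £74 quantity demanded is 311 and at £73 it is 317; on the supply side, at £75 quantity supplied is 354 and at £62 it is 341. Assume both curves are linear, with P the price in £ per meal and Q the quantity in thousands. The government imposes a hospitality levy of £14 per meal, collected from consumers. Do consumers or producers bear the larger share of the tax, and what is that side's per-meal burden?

Producers bear the larger share: £12 per meal.

Demand slope: (317 − 311)/(73 − 74) = -6, so Qd = 755 − 6P.
Supply slope: (341 − 354)/(62 − 75) = 1, so Qs = P + 279.
Before the tax: set 755 − 6P = P + 279 → P* = £68, Q* = 347.
With the tax collected from consumers, demand (in seller-price terms) shifts: Qd = 755 − 6(P + 14).
New equilibrium: consumers pay £70, producers receive £56, Q = 335. (Wedge: Pb − Ps = 14.)
Per-meal burden: consumers £2, producers £12.
Producers take the larger share because supply is less price-elastic here (demand slope 6 vs supply slope 1).
The less price-elastic side of the market bears the larger share of a per-unit tax.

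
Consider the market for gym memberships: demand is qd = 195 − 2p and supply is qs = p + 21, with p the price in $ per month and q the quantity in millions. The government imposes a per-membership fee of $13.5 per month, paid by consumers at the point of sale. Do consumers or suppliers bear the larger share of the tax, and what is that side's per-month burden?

Suppliers bear the larger share: $9 per month.

Before the tax: set 195 − 2p = p + 21 → p* = $58, q* = 79.
With the tax collected from consumers, demand (in seller-price terms) shifts: qd = 195 − 2(p + 13.5).
New equilibrium: consumers pay $62.5, suppliers receive $49, q = 70. (Wedge: pb − ps = 13.5.)
Per-month burden: consumers $4.5, suppliers $9.
Suppliers take the larger share because supply is less price-elastic here (demand slope 2 vs supply slope 1).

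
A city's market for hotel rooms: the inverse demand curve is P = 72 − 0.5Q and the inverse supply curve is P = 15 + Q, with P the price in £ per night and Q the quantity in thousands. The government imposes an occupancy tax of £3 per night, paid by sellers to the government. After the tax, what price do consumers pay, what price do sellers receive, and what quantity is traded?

Rewrite in direct form: Qd = 144 − 2P and Qs = P − 15.
Without the tax, 144 − 2P = P − 15 gives 3P = 159, so P* = £53 and Q* = 38.
With the tax collected from sellers, supply shifts: Qs = (P − 3) − 15.
Solving gives Q = 36 with consumers paying £54 and sellers receiving £51 (the £3 wedge).
The less price-elastic side of the market bears the larger share of a per-unit tax.

Consumers pay £54; sellers receive £51; quantity = 36.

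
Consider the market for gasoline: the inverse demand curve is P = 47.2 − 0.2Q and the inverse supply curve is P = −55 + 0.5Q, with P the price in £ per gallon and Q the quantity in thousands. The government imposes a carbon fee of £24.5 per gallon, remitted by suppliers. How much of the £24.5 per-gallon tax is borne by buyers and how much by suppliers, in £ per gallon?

Inverting to Q(P) form: Qd = 236 − 5P; Qs = 2P + 110.
Before the tax: set 236 − 5P = 2P + 110 → P* = £18, Q* = 146.
With the tax collected from suppliers, supply shifts: Qs = 2(P − 24.5) + 110.
Solving gives Q = 111 with buyers paying £25 and suppliers receiving £0.5 (the £24.5 wedge).
Burden on buyers: £7; on suppliers: £17.5. (They sum to £24.5.)
The less price-elastic side of the market bears the larger share of a per-unit tax.

Buyers bear £7 per gallon; suppliers bear £17.5 per gallon.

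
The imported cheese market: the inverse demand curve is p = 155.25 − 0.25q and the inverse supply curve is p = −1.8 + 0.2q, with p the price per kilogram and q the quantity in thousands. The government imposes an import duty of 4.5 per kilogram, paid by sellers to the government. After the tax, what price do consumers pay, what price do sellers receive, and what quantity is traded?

Consumers pay 70.5; sellers receive 66; quantity = 339.

Rewrite in direct form: qd = 621 − 4p and qs = 5p + 9.
Without the tax, 621 − 4p = 5p + 9 gives 9p = 612, so p* = 68 and q* = 349.
With the tax collected from sellers, supply shifts: qs = 5(p − 4.5) + 9.
New equilibrium: consumers pay 70.5, sellers receive 66, q = 339. (Wedge: pb − ps = 4.5.)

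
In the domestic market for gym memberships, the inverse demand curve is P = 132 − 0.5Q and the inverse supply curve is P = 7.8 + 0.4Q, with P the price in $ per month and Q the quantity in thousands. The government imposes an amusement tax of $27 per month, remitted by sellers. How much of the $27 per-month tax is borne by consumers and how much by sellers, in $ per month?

Inverting to Q(P) form: Qd = 264 − 2P; Qs = 2.5P − 19.5.
Before the tax: set 264 − 2P = 2.5P − 19.5 → P* = $63, Q* = 138.
With the tax collected from sellers, supply shifts: Qs = 2.5(P − 27) − 19.5.
New equilibrium: consumers pay $78, sellers receive $51, Q = 108. (Wedge: Pb − Ps = 27.)
Burden on consumers: $15; on sellers: $12. (They sum to $27.)
The less price-elastic side of the market bears the larger share of a per-unit tax.

Consumers bear $15 per month; sellers bear $12 per month.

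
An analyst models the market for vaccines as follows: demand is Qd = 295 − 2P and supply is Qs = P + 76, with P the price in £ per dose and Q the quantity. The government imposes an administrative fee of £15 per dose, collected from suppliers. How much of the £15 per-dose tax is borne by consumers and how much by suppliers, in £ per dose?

Without the tax, 295 − 2P = P + 76 gives 3P = 219, so P* = £73 and Q* = 149.
With the tax collected from suppliers, supply shifts: Qs = (P − 15) + 76.
Solving gives Q = 139 with consumers paying £78 and suppliers receiving £63 (the £15 wedge).
Burden on consumers: £5; on suppliers: £10. (They sum to £15.)
The less price-elastic side of the market bears the larger share of a per-unit tax.

Consumers bear £5 per dose; suppliers bear £10 per dose.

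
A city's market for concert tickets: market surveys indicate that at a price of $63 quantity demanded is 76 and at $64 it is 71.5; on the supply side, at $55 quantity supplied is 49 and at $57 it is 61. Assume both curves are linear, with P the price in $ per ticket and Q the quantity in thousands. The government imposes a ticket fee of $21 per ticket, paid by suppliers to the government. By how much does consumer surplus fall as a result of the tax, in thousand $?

Demand slope: (71.5 − 76)/(64 − 63) = -4.5, so Qd = 359.5 − 4.5P.
Supply slope: (61 − 49)/(57 − 55) = 6, so Qs = 6P − 281.
Before the tax: set 359.5 − 4.5P = 6P − 281 → P* = $61, Q* = 85.
With the tax collected from suppliers, supply shifts: Qs = 6(P − 21) − 281.
New equilibrium: buyers pay $73, suppliers receive $52, Q = 31. (Wedge: Pb − Ps = 21.)
ΔCS is the trapezoid between Q = 31 and Q = 85 of height $12: ½ · (85 + 31) · 12 = $696.

Consumer surplus falls by $696 thousand.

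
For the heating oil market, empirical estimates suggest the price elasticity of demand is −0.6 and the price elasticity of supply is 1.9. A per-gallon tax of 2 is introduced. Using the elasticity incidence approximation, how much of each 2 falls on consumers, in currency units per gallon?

Consumers bear ≈ 1.52 per gallon.

Incidence ratio: consumers' share ≈ εs / (εs + |εd|) = 1.9 / (1.9 + 0.6) = 0.76.
So consumers bear ≈ 0.76 × 2 = 1.52; suppliers bear 0.48.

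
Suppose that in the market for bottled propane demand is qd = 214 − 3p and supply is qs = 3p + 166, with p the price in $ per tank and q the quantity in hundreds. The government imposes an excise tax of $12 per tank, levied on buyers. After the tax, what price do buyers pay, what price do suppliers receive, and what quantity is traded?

Buyers pay $14; suppliers receive $2; quantity = 172.

Without the tax, 214 − 3p = 3p + 166 gives 6p = 48, so p* = $8 and q* = 190.
With the tax collected from buyers, demand (in seller-price terms) shifts: qd = 214 − 3(p + 12).
Solving gives q = 172 with buyers paying $14 and suppliers receiving $2 (the $12 wedge).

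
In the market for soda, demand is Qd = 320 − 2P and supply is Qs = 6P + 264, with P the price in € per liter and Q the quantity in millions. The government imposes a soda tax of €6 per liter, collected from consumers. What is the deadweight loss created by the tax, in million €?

Deadweight loss = €27 million.

Without the tax, 320 − 2P = 6P + 264 gives 8P = 56, so P* = €7 and Q* = 306.
With the tax collected from consumers, demand (in seller-price terms) shifts: Qd = 320 − 2(P + 6).
Solving gives Q = 297 with consumers paying €11.5 and sellers receiving €5.5 (the €6 wedge).
Quantity falls by |ΔQ| = |306 − 297| = 9.
DWL = ½ · t · |ΔQ| = ½ · 6 · 9 = €27.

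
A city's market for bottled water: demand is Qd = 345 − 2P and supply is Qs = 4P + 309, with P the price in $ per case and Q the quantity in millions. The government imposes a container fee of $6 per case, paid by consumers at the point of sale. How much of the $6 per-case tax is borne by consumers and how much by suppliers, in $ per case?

Without the tax, 345 − 2P = 4P + 309 gives 6P = 36, so P* = $6 and Q* = 333.
With the tax collected from consumers, demand (in seller-price terms) shifts: Qd = 345 − 2(P + 6).
Solving gives Q = 325 with consumers paying $10 and suppliers receiving $4 (the $6 wedge).
Burden on consumers: $4; on suppliers: $2. (They sum to $6.)
The less price-elastic side of the market bears the larger share of a per-unit tax.

Consumers bear $4 per case; suppliers bear $2 per case.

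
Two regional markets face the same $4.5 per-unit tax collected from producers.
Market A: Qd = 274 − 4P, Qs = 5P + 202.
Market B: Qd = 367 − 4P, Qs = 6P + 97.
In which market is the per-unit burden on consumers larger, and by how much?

Market B, by $0.2.

Market A: pre-tax P* = $8, Q* = 242; post-tax Q = 232; per-unit burden on consumers = $2.5.
Market B: pre-tax P* = $27, Q* = 259; post-tax Q = 248.2; per-unit burden on consumers = $2.7.
Difference: $2.5 vs $2.7 → market B is larger by $0.2.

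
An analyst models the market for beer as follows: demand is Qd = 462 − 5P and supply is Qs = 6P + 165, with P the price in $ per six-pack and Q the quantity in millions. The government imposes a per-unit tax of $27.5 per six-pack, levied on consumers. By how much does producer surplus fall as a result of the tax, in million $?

Producer surplus falls by $3618.75 million.

Before the tax: set 462 − 5P = 6P + 165 → P* = $27, Q* = 327.
With the tax collected from consumers, demand (in seller-price terms) shifts: Qd = 462 − 5(P + 27.5).
New equilibrium: consumers pay $42, sellers receive $14.5, Q = 252. (Wedge: Pb − Ps = 27.5.)
ΔPS is the trapezoid between Q = 252 and Q = 327 of height $12.5: ½ · (327 + 252) · 12.5 = $3618.75.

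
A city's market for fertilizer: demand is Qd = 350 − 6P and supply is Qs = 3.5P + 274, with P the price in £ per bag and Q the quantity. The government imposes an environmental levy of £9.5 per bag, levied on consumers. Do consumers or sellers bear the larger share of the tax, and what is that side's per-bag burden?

Before the tax: set 350 − 6P = 3.5P + 274 → P* = £8, Q* = 302.
With the tax collected from consumers, demand (in seller-price terms) shifts: Qd = 350 − 6(P + 9.5).
Solving gives Q = 281 with consumers paying £11.5 and sellers receiving £2 (the £9.5 wedge).
Per-bag burden: consumers £3.5, sellers £6.
Sellers take the larger share because supply is less price-elastic here (demand slope 6 vs supply slope 3.5).

Sellers bear the larger share: £6 per bag.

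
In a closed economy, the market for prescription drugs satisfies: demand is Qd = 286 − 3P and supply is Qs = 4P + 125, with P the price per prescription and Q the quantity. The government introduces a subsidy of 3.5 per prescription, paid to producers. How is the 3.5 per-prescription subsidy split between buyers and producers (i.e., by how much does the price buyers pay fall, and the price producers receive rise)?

Buyers gain 2 per prescription; producers gain 1.5 per prescription.

Before the subsidy: set 286 − 3P = 4P + 125 → P* = 23, Q* = 217.
With a per-unit subsidy paid to producers, each receives P + 3.5 per unit sold, so supply becomes Qs = 4(P + 3.5) + 125.
New equilibrium: buyers pay 21, producers receive 24.5, Q = 223. (Wedge: Pb − Ps = −3.5.)
Gain to buyers: 2; to producers: 1.5. (They sum to 3.5.)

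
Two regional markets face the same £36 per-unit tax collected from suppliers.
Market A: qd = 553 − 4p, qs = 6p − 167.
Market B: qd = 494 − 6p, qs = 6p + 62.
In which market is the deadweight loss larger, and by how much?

Market A: pre-tax p* = £72, q* = 265; post-tax q = 178.6; deadweight loss = £1555.2.
Market B: pre-tax p* = £36, q* = 278; post-tax q = 170; deadweight loss = £1944.
Difference: £1555.2 vs £1944 → market B is larger by £388.8.

Market B, by £388.8.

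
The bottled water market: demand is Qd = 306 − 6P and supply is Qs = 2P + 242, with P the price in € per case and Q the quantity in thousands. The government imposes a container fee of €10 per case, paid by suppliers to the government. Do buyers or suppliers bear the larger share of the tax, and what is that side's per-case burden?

Before the tax: set 306 − 6P = 2P + 242 → P* = €8, Q* = 258.
With the tax collected from suppliers, supply shifts: Qs = 2(P − 10) + 242.
New equilibrium: buyers pay €10.5, suppliers receive €0.5, Q = 243. (Wedge: Pb − Ps = 10.)
Per-case burden: buyers €2.5, suppliers €7.5.
Suppliers take the larger share because supply is less price-elastic here (demand slope 6 vs supply slope 2).
The less price-elastic side of the market bears the larger share of a per-unit tax.

Suppliers bear the larger share: €7.5 per case.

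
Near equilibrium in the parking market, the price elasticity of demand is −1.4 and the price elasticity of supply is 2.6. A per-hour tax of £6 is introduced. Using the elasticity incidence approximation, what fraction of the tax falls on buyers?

Incidence ratio: buyers' share ≈ εs / (εs + |εd|) = 2.6 / (2.6 + 1.4) = 0.65.
Supply is the more elastic side, so buyers bear the larger share.

Buyers' share ≈ 0.65.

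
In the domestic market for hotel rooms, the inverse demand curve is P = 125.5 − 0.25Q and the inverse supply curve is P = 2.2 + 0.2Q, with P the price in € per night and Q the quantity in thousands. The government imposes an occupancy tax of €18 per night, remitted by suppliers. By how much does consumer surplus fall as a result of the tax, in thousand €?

Inverting to Q(P) form: Qd = 502 − 4P; Qs = 5P − 11.
Before the tax: set 502 − 4P = 5P − 11 → P* = €57, Q* = 274.
With the tax collected from suppliers, supply shifts: Qs = 5(P − 18) − 11.
Solving gives Q = 234 with buyers paying €67 and suppliers receiving €49 (the €18 wedge).
ΔCS is the trapezoid between Q = 234 and Q = 274 of height €10: ½ · (274 + 234) · 10 = €2540.

Consumer surplus falls by €2540 thousand.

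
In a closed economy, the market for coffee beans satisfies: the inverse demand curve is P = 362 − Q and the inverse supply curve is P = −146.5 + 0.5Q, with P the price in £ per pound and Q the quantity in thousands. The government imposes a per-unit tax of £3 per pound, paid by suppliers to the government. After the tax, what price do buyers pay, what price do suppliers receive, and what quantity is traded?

Inverting to Q(P) form: Qd = 362 − P; Qs = 2P + 293.
Without the tax, 362 − P = 2P + 293 gives 3P = 69, so P* = £23 and Q* = 339.
With the tax collected from suppliers, supply shifts: Qs = 2(P − 3) + 293.
Solving gives Q = 337 with buyers paying £25 and suppliers receiving £22 (the £3 wedge).
The less price-elastic side of the market bears the larger share of a per-unit tax.

Buyers pay £25; suppliers receive £22; quantity = 337.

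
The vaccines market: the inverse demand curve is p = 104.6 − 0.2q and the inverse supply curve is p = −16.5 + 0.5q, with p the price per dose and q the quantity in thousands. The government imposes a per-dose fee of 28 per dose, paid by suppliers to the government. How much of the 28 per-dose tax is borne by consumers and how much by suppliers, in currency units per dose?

Consumers bear 8 per dose; suppliers bear 20 per dose.

Rewrite in direct form: qd = 523 − 5p and qs = 2p + 33.
Without the tax, 523 − 5p = 2p + 33 gives 7p = 490, so p* = 70 and q* = 173.
With the tax collected from suppliers, supply shifts: qs = 2(p − 28) + 33.
Solving gives q = 133 with consumers paying 78 and suppliers receiving 50 (the 28 wedge).
Burden on consumers: 8; on suppliers: 20. (They sum to 28.)
The less price-elastic side of the market bears the larger share of a per-unit tax.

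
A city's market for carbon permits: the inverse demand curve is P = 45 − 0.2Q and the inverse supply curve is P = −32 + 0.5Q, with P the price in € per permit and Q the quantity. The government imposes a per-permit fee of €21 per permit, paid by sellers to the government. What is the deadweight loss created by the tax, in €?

Deadweight loss = €315.

Rewrite in direct form: Qd = 225 − 5P and Qs = 2P + 64.
Before the tax: set 225 − 5P = 2P + 64 → P* = €23, Q* = 110.
With the tax collected from sellers, supply shifts: Qs = 2(P − 21) + 64.
New equilibrium: buyers pay €29, sellers receive €8, Q = 80. (Wedge: Pb − Ps = 21.)
Quantity falls by |ΔQ| = |110 − 80| = 30.
DWL = ½ · t · |ΔQ| = ½ · 21 · 30 = €315.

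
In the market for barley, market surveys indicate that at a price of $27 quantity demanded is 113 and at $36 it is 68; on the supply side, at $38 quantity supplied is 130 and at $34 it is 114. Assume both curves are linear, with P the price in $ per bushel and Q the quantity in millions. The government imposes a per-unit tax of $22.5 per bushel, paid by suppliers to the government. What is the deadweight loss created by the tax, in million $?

Deadweight loss = $562.5 million.

Demand slope: (68 − 113)/(36 − 27) = -5, so Qd = 248 − 5P.
Supply slope: (114 − 130)/(34 − 38) = 4, so Qs = 4P − 22.
Before the tax: set 248 − 5P = 4P − 22 → P* = $30, Q* = 98.
With the tax collected from suppliers, supply shifts: Qs = 4(P − 22.5) − 22.
Solving gives Q = 48 with consumers paying $40 and suppliers receiving $17.5 (the $22.5 wedge).
Quantity falls by |ΔQ| = |98 − 48| = 50.
DWL = ½ · t · |ΔQ| = ½ · 22.5 · 50 = $562.5.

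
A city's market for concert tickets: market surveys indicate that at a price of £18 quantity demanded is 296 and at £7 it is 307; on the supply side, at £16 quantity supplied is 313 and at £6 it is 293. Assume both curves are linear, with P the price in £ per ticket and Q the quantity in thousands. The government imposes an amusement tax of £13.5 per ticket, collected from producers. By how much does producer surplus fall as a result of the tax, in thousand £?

Producer surplus falls by £1343.25 thousand.

Demand slope: (307 − 296)/(7 − 18) = -1, so Qd = 314 − P.
Supply slope: (293 − 313)/(6 − 16) = 2, so Qs = 2P + 281.
Before the tax: set 314 − P = 2P + 281 → P* = £11, Q* = 303.
With the tax collected from producers, supply shifts: Qs = 2(P − 13.5) + 281.
New equilibrium: consumers pay £20, producers receive £6.5, Q = 294. (Wedge: Pb − Ps = 13.5.)
ΔPS is the trapezoid between Q = 294 and Q = 303 of height £4.5: ½ · (303 + 294) · 4.5 = £1343.25.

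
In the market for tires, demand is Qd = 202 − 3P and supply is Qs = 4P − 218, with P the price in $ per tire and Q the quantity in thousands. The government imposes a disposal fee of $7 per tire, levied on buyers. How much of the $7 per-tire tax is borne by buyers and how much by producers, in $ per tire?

Without the tax, 202 − 3P = 4P − 218 gives 7P = 420, so P* = $60 and Q* = 22.
With the tax collected from buyers, demand (in seller-price terms) shifts: Qd = 202 − 3(P + 7).
Solving gives Q = 10 with buyers paying $64 and producers receiving $57 (the $7 wedge).
Burden on buyers: $4; on producers: $3. (They sum to $7.)

Buyers bear $4 per tire; producers bear $3 per tire.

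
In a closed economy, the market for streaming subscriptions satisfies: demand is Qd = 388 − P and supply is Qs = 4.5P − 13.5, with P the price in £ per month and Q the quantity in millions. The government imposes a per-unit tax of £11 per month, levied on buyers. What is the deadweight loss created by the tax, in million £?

Deadweight loss = £49.5 million.

Without the tax, 388 − P = 4.5P − 13.5 gives 5.5P = 401.5, so P* = £73 and Q* = 315.
With the tax collected from buyers, demand (in seller-price terms) shifts: Qd = 388 − (P + 11).
Solving gives Q = 306 with buyers paying £82 and suppliers receiving £71 (the £11 wedge).
Quantity falls by |ΔQ| = |315 − 306| = 9.
DWL = ½ · t · |ΔQ| = ½ · 11 · 9 = £49.5.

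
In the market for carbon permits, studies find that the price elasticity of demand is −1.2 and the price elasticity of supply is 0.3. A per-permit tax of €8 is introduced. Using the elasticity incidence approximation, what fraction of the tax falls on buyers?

Buyers' share ≈ 0.2.

Incidence ratio: buyers' share ≈ εs / (εs + |εd|) = 0.3 / (0.3 + 1.2) = 0.2.
Supply is the less elastic side, so buyers bear the smaller share.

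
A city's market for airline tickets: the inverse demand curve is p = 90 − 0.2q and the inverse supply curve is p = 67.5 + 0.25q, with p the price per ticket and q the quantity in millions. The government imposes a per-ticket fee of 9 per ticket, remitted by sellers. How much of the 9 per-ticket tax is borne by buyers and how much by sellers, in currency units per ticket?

Buyers bear 4 per ticket; sellers bear 5 per ticket.

Inverting to q(p) form: qd = 450 − 5p; qs = 4p − 270.
Before the tax: set 450 − 5p = 4p − 270 → p* = 80, q* = 50.
With the tax collected from sellers, supply shifts: qs = 4(p − 9) − 270.
Solving gives q = 30 with buyers paying 84 and sellers receiving 75 (the 9 wedge).
Burden on buyers: 4; on sellers: 5. (They sum to 9.)
The less price-elastic side of the market bears the larger share of a per-unit tax.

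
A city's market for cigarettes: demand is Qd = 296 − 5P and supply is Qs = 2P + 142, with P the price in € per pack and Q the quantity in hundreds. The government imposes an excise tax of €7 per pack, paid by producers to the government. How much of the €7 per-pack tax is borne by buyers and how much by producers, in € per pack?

Without the tax, 296 − 5P = 2P + 142 gives 7P = 154, so P* = €22 and Q* = 186.
With the tax collected from producers, supply shifts: Qs = 2(P − 7) + 142.
New equilibrium: buyers pay €24, producers receive €17, Q = 176. (Wedge: Pb − Ps = 7.)
Burden on buyers: €2; on producers: €5. (They sum to €7.)

Buyers bear €2 per pack; producers bear €5 per pack.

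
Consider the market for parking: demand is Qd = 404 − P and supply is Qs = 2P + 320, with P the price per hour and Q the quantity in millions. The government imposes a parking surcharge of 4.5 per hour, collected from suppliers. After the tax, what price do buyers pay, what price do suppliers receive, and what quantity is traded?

Without the tax, 404 − P = 2P + 320 gives 3P = 84, so P* = 28 and Q* = 376.
With the tax collected from suppliers, supply shifts: Qs = 2(P − 4.5) + 320.
Solving gives Q = 373 with buyers paying 31 and suppliers receiving 26.5 (the 4.5 wedge).

Buyers pay 31; suppliers receive 26.5; quantity = 373.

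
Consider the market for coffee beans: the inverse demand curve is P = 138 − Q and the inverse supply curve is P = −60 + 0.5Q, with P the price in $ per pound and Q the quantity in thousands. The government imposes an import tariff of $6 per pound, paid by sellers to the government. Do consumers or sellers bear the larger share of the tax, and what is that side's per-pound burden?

Inverting to Q(P) form: Qd = 138 − P; Qs = 2P + 120.
Without the tax, 138 − P = 2P + 120 gives 3P = 18, so P* = $6 and Q* = 132.
With the tax collected from sellers, supply shifts: Qs = 2(P − 6) + 120.
Solving gives Q = 128 with consumers paying $10 and sellers receiving $4 (the $6 wedge).
Per-pound burden: consumers $4, sellers $2.
Consumers take the larger share because demand is less price-elastic here (demand slope 1 vs supply slope 2).

Consumers bear the larger share: $4 per pound.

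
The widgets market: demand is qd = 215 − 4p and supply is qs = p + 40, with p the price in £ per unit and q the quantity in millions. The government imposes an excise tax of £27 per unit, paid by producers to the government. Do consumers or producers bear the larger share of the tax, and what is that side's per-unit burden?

Before the tax: set 215 − 4p = p + 40 → p* = £35, q* = 75.
With the tax collected from producers, supply shifts: qs = (p − 27) + 40.
Solving gives q = 53.4 with consumers paying £40.4 and producers receiving £13.4 (the £27 wedge).
Per-unit burden: consumers £5.4, producers £21.6.
Producers take the larger share because supply is less price-elastic here (demand slope 4 vs supply slope 1).
The less price-elastic side of the market bears the larger share of a per-unit tax.

Producers bear the larger share: £21.6 per unit.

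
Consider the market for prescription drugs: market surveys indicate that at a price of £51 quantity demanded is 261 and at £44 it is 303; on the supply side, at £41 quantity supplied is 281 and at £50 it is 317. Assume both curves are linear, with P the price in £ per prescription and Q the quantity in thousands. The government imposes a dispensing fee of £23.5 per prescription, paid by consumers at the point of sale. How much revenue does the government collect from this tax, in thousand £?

Tax revenue = £5654.1 thousand.

Demand slope: (303 − 261)/(44 − 51) = -6, so Qd = 567 − 6P.
Supply slope: (317 − 281)/(50 − 41) = 4, so Qs = 4P + 117.
Before the tax: set 567 − 6P = 4P + 117 → P* = £45, Q* = 297.
With the tax collected from consumers, demand (in seller-price terms) shifts: Qd = 567 − 6(P + 23.5).
New equilibrium: consumers pay £54.4, producers receive £30.9, Q = 240.6. (Wedge: Pb − Ps = 23.5.)
Revenue = t · Q = 23.5 · 240.6 = £5654.1.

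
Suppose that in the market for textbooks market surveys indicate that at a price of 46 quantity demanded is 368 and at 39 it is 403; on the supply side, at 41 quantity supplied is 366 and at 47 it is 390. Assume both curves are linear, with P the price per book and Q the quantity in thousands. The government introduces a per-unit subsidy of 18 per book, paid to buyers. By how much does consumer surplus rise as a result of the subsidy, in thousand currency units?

Demand slope: (403 − 368)/(39 − 46) = -5, so Qd = 598 − 5P.
Supply slope: (390 − 366)/(47 − 41) = 4, so Qs = 4P + 202.
Without the subsidy, 598 − 5P = 4P + 202 gives 9P = 396, so P* = 44 and Q* = 378.
With a per-unit subsidy paid to buyers, each effectively pays P − 18, so demand becomes Qd = 598 − 5(P − 18).
Solving gives Q = 418 with buyers paying 36 and suppliers receiving 54 (the 18 wedge).
ΔCS is the trapezoid between Q = 418 and Q = 378 of height 8: ½ · (378 + 418) · 8 = 3184.

Consumer surplus rises by 3184 thousand.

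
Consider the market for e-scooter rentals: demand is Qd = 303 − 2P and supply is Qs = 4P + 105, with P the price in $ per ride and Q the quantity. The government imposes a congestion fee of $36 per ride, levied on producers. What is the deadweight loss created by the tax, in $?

Deadweight loss = $864.

Without the tax, 303 − 2P = 4P + 105 gives 6P = 198, so P* = $33 and Q* = 237.
With the tax collected from producers, supply shifts: Qs = 4(P − 36) + 105.
Solving gives Q = 189 with consumers paying $57 and producers receiving $21 (the $36 wedge).
Quantity falls by |ΔQ| = |237 − 189| = 48.
DWL = ½ · t · |ΔQ| = ½ · 36 · 48 = $864.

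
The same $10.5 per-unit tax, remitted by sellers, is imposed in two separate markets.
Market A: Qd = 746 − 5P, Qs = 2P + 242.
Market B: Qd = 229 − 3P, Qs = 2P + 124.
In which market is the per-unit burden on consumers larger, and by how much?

Market B, by $1.2.

Market A: pre-tax P* = $72, Q* = 386; post-tax Q = 371; per-unit burden on consumers = $3.
Market B: pre-tax P* = $21, Q* = 166; post-tax Q = 153.4; per-unit burden on consumers = $4.2.
Difference: $3 vs $4.2 → market B is larger by $1.2.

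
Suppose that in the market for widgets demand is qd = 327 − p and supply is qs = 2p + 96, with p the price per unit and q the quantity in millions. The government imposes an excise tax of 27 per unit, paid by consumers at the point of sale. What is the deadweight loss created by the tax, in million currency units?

Without the tax, 327 − p = 2p + 96 gives 3p = 231, so p* = 77 and q* = 250.
With the tax collected from consumers, demand (in seller-price terms) shifts: qd = 327 − (p + 27).
Solving gives q = 232 with consumers paying 95 and suppliers receiving 68 (the 27 wedge).
Quantity falls by |ΔQ| = |250 − 232| = 18.
DWL = ½ · t · |ΔQ| = ½ · 27 · 18 = 243.

Deadweight loss = 243 million.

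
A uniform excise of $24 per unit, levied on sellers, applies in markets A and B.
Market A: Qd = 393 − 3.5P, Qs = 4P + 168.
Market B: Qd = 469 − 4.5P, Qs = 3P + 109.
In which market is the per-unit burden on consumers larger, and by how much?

Market A, by $3.2.

Market A: pre-tax P* = $30, Q* = 288; post-tax Q = 243.2; per-unit burden on consumers = $12.8.
Market B: pre-tax P* = $48, Q* = 253; post-tax Q = 209.8; per-unit burden on consumers = $9.6.
Difference: $12.8 vs $9.6 → market A is larger by $3.2.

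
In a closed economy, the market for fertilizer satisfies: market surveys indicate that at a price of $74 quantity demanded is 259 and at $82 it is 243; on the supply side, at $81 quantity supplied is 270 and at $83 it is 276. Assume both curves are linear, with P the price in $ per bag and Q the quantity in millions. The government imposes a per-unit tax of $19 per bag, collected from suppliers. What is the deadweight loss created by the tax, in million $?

Deadweight loss = $216.6 million.

Demand slope: (243 − 259)/(82 − 74) = -2, so Qd = 407 − 2P.
Supply slope: (276 − 270)/(83 − 81) = 3, so Qs = 3P + 27.
Before the tax: set 407 − 2P = 3P + 27 → P* = $76, Q* = 255.
With the tax collected from suppliers, supply shifts: Qs = 3(P − 19) + 27.
New equilibrium: buyers pay $87.4, suppliers receive $68.4, Q = 232.2. (Wedge: Pb − Ps = 19.)
Quantity falls by |ΔQ| = |255 − 232.2| = 22.8.
DWL = ½ · t · |ΔQ| = ½ · 19 · 22.8 = $216.6.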